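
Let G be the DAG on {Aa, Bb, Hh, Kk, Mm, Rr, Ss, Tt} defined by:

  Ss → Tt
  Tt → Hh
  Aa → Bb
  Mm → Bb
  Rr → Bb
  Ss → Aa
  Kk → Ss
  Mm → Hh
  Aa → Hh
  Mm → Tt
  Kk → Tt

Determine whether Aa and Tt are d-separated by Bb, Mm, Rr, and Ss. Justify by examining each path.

Yes — Aa and Tt are d-separated given {Bb, Mm, Rr, Ss}.

Enumerating the 6 paths from Aa to Tt and testing each for blocking by {Bb, Mm, Rr, Ss}:
  1. Aa → Hh ← Tt — Hh:collider[blocks] ⇒ blocked
  2. Aa → Hh ← Mm → Tt — Hh:collider[blocks]; Mm:fork[blocks] ⇒ blocked
  3. Aa ← Ss ← Kk → Tt — Ss:chain[blocks]; Kk:fork[open] ⇒ blocked
  4. Aa ← Ss → Tt — Ss:fork[blocks] ⇒ blocked
  5. Aa → Bb ← Mm → Hh ← Tt — Bb:collider[open]; Mm:fork[blocks]; Hh:collider[blocks] ⇒ blocked
  6. Aa → Bb ← Mm → Tt — Bb:collider[open]; Mm:fork[blocks] ⇒ blocked
Since every path is blocked, d-separation holds.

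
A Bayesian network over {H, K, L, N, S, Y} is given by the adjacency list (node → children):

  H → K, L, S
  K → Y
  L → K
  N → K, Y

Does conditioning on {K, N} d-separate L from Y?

Yes

Enumerating the 4 paths from L to Y and testing each for blocking by {K, N}:
Path 1: L → K → Y
  K is a chain here and K is conditioned on, so the path is blocked at K.
Path 2: L → K ← N → Y
  N is a fork here and N is conditioned on, so the path is blocked at N.
Path 3: L ← H → K → Y
  K is a chain here and K is conditioned on, so the path is blocked at K.
Path 4: L ← H → K ← N → Y
  N is a fork here and N is conditioned on, so the path is blocked at N.
All paths are blocked; L ⊥ Y | {K, N} holds.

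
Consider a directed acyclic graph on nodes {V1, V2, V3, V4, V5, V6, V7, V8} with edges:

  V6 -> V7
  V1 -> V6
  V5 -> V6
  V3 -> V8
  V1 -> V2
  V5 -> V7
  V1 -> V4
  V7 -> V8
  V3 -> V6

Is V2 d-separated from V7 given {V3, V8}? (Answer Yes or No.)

Enumerating the 3 paths from V2 to V7 and testing each for blocking by {V3, V8}:
Path 1: V2 ← V1 → V6 ← V5 → V7
  V1 is a fork and V1 is not conditioned on; V6 is a collider and its descendant V8 is conditioned on, which opens it; V5 is a fork and V5 is not conditioned on — no node blocks this path, so it is active.
Path 2: V2 ← V1 → V6 → V7
  V1 is a fork and V1 is not conditioned on; V6 is a chain and V6 is not conditioned on — no node blocks this path, so it is active.
Path 3: V2 ← V1 → V6 ← V3 → V8 ← V7
  V3 is a fork here and V3 is conditioned on, so the path is blocked at V3.
Because an active path exists, V2 and V7 are not d-separated.

No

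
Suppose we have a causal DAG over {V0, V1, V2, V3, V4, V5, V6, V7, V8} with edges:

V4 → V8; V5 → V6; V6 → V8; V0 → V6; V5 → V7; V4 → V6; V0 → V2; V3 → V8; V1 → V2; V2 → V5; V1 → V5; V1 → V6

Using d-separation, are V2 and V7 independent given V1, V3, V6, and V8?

No — V2 and V7 are not d-separated given {V1, V3, V6, V8}.

We examine all 5 paths between V2 and V7:
  1. V2 ← V0 → V6 ← V1 → V5 → V7 — V0:fork[open]; V6:collider[open]; V1:fork[blocks]; V5:chain[open] ⇒ blocked
  2. V2 ← V0 → V6 ← V5 → V7 — V0:fork[open]; V6:collider[open]; V5:fork[open] ⇒ active
  3. V2 ← V1 → V5 → V7 — V1:fork[blocks]; V5:chain[open] ⇒ blocked
  4. V2 ← V1 → V6 ← V5 → V7 — V1:fork[blocks]; V6:collider[open]; V5:fork[open] ⇒ blocked
  5. V2 → V5 → V7 — V5:chain[open] ⇒ active
Since the path V2 ← V0 → V6 ← V5 → V7 is active, V2 and V7 are not d-separated given {V1, V3, V6, V8}.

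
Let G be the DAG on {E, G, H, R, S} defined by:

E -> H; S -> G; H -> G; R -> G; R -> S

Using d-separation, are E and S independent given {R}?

Yes

Enumerating the 2 paths from E to S and testing each for blocking by {R}:
Path 1: E → H → G ← S
  G is a collider here and neither G nor any of its descendants is conditioned on, so the collider stays closed — the path is blocked at G.
Path 2: E → H → G ← R → S
  G is a collider here and neither G nor any of its descendants is conditioned on, so the collider stays closed — the path is blocked at G.
Since every path is blocked, d-separation holds.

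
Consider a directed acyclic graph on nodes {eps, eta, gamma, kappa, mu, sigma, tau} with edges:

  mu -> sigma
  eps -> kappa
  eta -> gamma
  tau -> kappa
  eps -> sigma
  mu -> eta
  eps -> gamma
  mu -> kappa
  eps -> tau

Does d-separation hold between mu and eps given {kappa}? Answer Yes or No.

Enumerating the 4 paths from mu to eps and testing each for blocking by {kappa}:
  1. mu → kappa ← tau ← eps — kappa:collider[open]; tau:chain[open] ⇒ active
  2. mu → kappa ← eps — kappa:collider[open] ⇒ active
  3. mu → eta → gamma ← eps — eta:chain[open]; gamma:collider[blocks] ⇒ blocked
  4. mu → sigma ← eps — sigma:collider[blocks] ⇒ blocked
At least one path is unblocked, so d-separation fails.

No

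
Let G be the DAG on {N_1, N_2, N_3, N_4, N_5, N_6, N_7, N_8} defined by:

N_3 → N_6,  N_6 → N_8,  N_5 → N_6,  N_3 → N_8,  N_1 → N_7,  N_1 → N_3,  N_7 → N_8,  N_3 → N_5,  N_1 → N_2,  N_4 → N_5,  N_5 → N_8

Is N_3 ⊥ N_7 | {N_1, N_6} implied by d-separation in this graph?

Yes — N_3 and N_7 are d-separated given {N_1, N_6}.

We examine all 6 paths between N_3 and N_7:
  1. N_3 → N_5 → N_8 ← N_7 — N_5:chain[open]; N_8:collider[blocks] ⇒ blocked
  2. N_3 → N_5 → N_6 → N_8 ← N_7 — N_5:chain[open]; N_6:chain[blocks]; N_8:collider[blocks] ⇒ blocked
  3. N_3 → N_8 ← N_7 — N_8:collider[blocks] ⇒ blocked
  4. N_3 → N_6 ← N_5 → N_8 ← N_7 — N_6:collider[open]; N_5:fork[open]; N_8:collider[blocks] ⇒ blocked
  5. N_3 → N_6 → N_8 ← N_7 — N_6:chain[blocks]; N_8:collider[blocks] ⇒ blocked
  6. N_3 ← N_1 → N_7 — N_1:fork[blocks] ⇒ blocked
All paths are blocked; N_3 ⊥ N_7 | {N_1, N_6} holds.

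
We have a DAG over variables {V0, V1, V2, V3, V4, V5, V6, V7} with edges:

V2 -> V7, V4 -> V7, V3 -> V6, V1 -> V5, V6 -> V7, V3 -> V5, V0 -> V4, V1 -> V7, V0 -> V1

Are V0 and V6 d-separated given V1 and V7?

Enumerating the 4 paths from V0 to V6 and testing each for blocking by {V1, V7}:
  1. V0 → V1 → V5 ← V3 → V6 — V1:chain[blocks]; V5:collider[blocks]; V3:fork[open] ⇒ blocked
  2. V0 → V1 → V7 ← V6 — V1:chain[blocks]; V7:collider[open] ⇒ blocked
  3. V0 → V4 → V7 ← V1 → V5 ← V3 → V6 — V4:chain[open]; V7:collider[open]; V1:fork[blocks]; V5:collider[blocks]; V3:fork[open] ⇒ blocked
  4. V0 → V4 → V7 ← V6 — V4:chain[open]; V7:collider[open] ⇒ active
At least one path is unblocked, so d-separation fails.

No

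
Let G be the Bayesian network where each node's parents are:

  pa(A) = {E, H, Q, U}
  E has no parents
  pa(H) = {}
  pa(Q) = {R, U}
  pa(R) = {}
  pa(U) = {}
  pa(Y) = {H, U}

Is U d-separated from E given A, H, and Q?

No — U and E are not d-separated given {A, H, Q}.

There are 3 undirected paths between U and E; checking each against the conditioning set {A, H, Q}:
Path 1: U → Q → A ← E
  Q is a chain here and Q is conditioned on, so the path is blocked at Q.
Path 2: U → Y ← H → A ← E
  Y is a collider here and neither Y nor any of its descendants is conditioned on, so the collider stays closed — the path is blocked at Y.
Path 3: U → A ← E
  A is a collider and A is conditioned on, which opens it — no node blocks this path, so it is active.
Because an active path exists, U and E are not d-separated.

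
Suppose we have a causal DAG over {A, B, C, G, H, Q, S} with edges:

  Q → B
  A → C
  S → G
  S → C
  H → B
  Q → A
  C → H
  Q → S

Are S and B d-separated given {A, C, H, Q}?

Enumerating the 4 paths from S to B and testing each for blocking by {A, C, H, Q}:
Path 1: S ← Q → B
  Q is a fork here and Q is conditioned on, so the path is blocked at Q.
Path 2: S ← Q → A → C → H → B
  Q is a fork here and Q is conditioned on, so the path is blocked at Q.
Path 3: S → C → H → B
  C is a chain here and C is conditioned on, so the path is blocked at C.
Path 4: S → C ← A ← Q → B
  A is a chain here and A is conditioned on, so the path is blocked at A.
Every path is blocked, so S and B are d-separated given {A, C, H, Q}.

Yes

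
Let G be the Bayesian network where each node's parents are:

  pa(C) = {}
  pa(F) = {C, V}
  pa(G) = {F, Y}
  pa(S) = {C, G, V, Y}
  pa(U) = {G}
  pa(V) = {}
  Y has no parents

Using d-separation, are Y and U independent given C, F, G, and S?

We examine all 4 paths between Y and U:
  1. Y → S ← C → F → G → U — S:collider[open]; C:fork[blocks]; F:chain[blocks]; G:chain[blocks] ⇒ blocked
  2. Y → S ← G → U — S:collider[open]; G:fork[blocks] ⇒ blocked
  3. Y → S ← V → F → G → U — S:collider[open]; V:fork[open]; F:chain[blocks]; G:chain[blocks] ⇒ blocked
  4. Y → G → U — G:chain[blocks] ⇒ blocked
Every path is blocked, so Y and U are d-separated given {C, F, G, S}.

Yes — Y and U are d-separated given {C, F, G, S}.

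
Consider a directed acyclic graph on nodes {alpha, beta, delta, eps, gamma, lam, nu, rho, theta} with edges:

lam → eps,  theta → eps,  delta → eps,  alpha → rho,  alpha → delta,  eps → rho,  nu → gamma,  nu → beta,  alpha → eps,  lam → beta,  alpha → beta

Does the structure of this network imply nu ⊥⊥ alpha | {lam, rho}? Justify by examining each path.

Yes

We examine all 4 paths between nu and alpha:
Path 1: nu → beta ← alpha
  beta is a collider here and neither beta nor any of its descendants is conditioned on, so the collider stays closed — the path is blocked at beta.
Path 2: nu → beta ← lam → eps ← alpha
  beta is a collider here and neither beta nor any of its descendants is conditioned on, so the collider stays closed — the path is blocked at beta.
Path 3: nu → beta ← lam → eps → rho ← alpha
  beta is a collider here and neither beta nor any of its descendants is conditioned on, so the collider stays closed — the path is blocked at beta.
Path 4: nu → beta ← lam → eps ← delta ← alpha
  beta is a collider here and neither beta nor any of its descendants is conditioned on, so the collider stays closed — the path is blocked at beta.
All paths are blocked; nu ⊥ alpha | {lam, rho} holds.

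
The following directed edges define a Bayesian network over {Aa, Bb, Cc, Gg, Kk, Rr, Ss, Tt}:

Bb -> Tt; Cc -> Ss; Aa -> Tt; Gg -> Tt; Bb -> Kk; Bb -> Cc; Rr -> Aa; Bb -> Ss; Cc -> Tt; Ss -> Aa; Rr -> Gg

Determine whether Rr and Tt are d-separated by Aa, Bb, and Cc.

No — Rr and Tt are not d-separated given {Aa, Bb, Cc}.

Enumerating the 6 paths from Rr to Tt and testing each for blocking by {Aa, Bb, Cc}:
Path 1: Rr → Aa → Tt
  Aa is a chain here and Aa is conditioned on, so the path is blocked at Aa.
Path 2: Rr → Aa ← Ss ← Bb → Tt
  Bb is a fork here and Bb is conditioned on, so the path is blocked at Bb.
Path 3: Rr → Aa ← Ss ← Bb → Cc → Tt
  Bb is a fork here and Bb is conditioned on, so the path is blocked at Bb.
Path 4: Rr → Aa ← Ss ← Cc ← Bb → Tt
  Cc is a chain here and Cc is conditioned on, so the path is blocked at Cc.
Path 5: Rr → Aa ← Ss ← Cc → Tt
  Cc is a fork here and Cc is conditioned on, so the path is blocked at Cc.
Path 6: Rr → Gg → Tt
  Gg is a chain and Gg is not conditioned on — no node blocks this path, so it is active.
Because an active path exists, Rr and Tt are not d-separated.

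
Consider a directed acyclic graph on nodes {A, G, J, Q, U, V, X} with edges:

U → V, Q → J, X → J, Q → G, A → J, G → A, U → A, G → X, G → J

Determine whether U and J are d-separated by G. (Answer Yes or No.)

Enumerating the 4 paths from U to J and testing each for blocking by {G}:
Path 1: U → A ← G → X → J
  A is a collider here and neither A nor any of its descendants is conditioned on, so the collider stays closed — the path is blocked at A.
Path 2: U → A ← G ← Q → J
  A is a collider here and neither A nor any of its descendants is conditioned on, so the collider stays closed — the path is blocked at A.
Path 3: U → A ← G → J
  A is a collider here and neither A nor any of its descendants is conditioned on, so the collider stays closed — the path is blocked at A.
Path 4: U → A → J
  A is a chain and A is not conditioned on — no node blocks this path, so it is active.
Because an active path exists, U and J are not d-separated.

No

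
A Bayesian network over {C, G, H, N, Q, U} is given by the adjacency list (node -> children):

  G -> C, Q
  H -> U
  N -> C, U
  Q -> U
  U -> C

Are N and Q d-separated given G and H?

Yes

We examine all 4 paths between N and Q:
Path 1: N → U → C ← G → Q
  C is a collider here and neither C nor any of its descendants is conditioned on, so the collider stays closed — the path is blocked at C.
Path 2: N → U ← Q
  U is a collider here and neither U nor any of its descendants is conditioned on, so the collider stays closed — the path is blocked at U.
Path 3: N → C ← U ← Q
  C is a collider here and neither C nor any of its descendants is conditioned on, so the collider stays closed — the path is blocked at C.
Path 4: N → C ← G → Q
  C is a collider here and neither C nor any of its descendants is conditioned on, so the collider stays closed — the path is blocked at C.
Since every path is blocked, d-separation holds.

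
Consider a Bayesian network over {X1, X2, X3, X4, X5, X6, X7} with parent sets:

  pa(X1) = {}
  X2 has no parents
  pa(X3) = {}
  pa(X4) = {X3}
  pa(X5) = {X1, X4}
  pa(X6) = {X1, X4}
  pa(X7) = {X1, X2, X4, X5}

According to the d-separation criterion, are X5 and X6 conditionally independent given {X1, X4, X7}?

Yes — X5 and X6 are d-separated given {X1, X4, X7}.

Enumerating the 6 paths from X5 to X6 and testing each for blocking by {X1, X4, X7}:
Path 1: X5 → X7 ← X1 → X6
  X1 is a fork here and X1 is conditioned on, so the path is blocked at X1.
Path 2: X5 → X7 ← X4 → X6
  X4 is a fork here and X4 is conditioned on, so the path is blocked at X4.
Path 3: X5 ← X1 → X7 ← X4 → X6
  X1 is a fork here and X1 is conditioned on, so the path is blocked at X1.
Path 4: X5 ← X1 → X6
  X1 is a fork here and X1 is conditioned on, so the path is blocked at X1.
Path 5: X5 ← X4 → X7 ← X1 → X6
  X4 is a fork here and X4 is conditioned on, so the path is blocked at X4.
Path 6: X5 ← X4 → X6
  X4 is a fork here and X4 is conditioned on, so the path is blocked at X4.
Every path is blocked, so X5 and X6 are d-separated given {X1, X4, X7}.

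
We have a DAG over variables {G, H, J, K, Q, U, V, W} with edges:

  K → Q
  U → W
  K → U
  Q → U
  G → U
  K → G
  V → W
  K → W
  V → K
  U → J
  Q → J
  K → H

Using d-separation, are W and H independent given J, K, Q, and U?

Yes

6 paths connect W and H; each must be blocked for d-separation to hold:
Path 1: W ← U → J ← Q ← K → H
  U is a fork here and U is conditioned on, so the path is blocked at U.
Path 2: W ← U ← G ← K → H
  U is a chain here and U is conditioned on, so the path is blocked at U.
Path 3: W ← U ← K → H
  U is a chain here and U is conditioned on, so the path is blocked at U.
Path 4: W ← U ← Q ← K → H
  U is a chain here and U is conditioned on, so the path is blocked at U.
Path 5: W ← K → H
  K is a fork here and K is conditioned on, so the path is blocked at K.
Path 6: W ← V → K → H
  K is a chain here and K is conditioned on, so the path is blocked at K.
All paths are blocked; W ⊥ H | {J, K, Q, U} holds.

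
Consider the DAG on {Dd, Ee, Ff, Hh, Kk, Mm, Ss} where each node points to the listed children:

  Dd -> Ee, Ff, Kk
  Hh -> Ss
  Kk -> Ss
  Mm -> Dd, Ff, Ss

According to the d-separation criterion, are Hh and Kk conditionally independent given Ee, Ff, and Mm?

We examine all 3 paths between Hh and Kk:
Path 1: Hh → Ss ← Kk
  Ss is a collider here and neither Ss nor any of its descendants is conditioned on, so the collider stays closed — the path is blocked at Ss.
Path 2: Hh → Ss ← Mm → Dd → Kk
  Ss is a collider here and neither Ss nor any of its descendants is conditioned on, so the collider stays closed — the path is blocked at Ss.
Path 3: Hh → Ss ← Mm → Ff ← Dd → Kk
  Ss is a collider here and neither Ss nor any of its descendants is conditioned on, so the collider stays closed — the path is blocked at Ss.
All paths are blocked; Hh ⊥ Kk | {Ee, Ff, Mm} holds.

Yes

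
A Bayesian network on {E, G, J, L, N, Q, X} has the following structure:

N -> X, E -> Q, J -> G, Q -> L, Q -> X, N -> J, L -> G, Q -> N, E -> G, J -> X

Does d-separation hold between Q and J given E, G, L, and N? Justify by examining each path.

Yes

6 paths connect Q and J; each must be blocked for d-separation to hold:
Path 1: Q ← E → G ← J
  E is a fork here and E is conditioned on, so the path is blocked at E.
Path 2: Q → L → G ← J
  L is a chain here and L is conditioned on, so the path is blocked at L.
Path 3: Q → X ← J
  X is a collider here and neither X nor any of its descendants is conditioned on, so the collider stays closed — the path is blocked at X.
Path 4: Q → X ← N → J
  X is a collider here and neither X nor any of its descendants is conditioned on, so the collider stays closed — the path is blocked at X.
Path 5: Q → N → X ← J
  N is a chain here and N is conditioned on, so the path is blocked at N.
Path 6: Q → N → J
  N is a chain here and N is conditioned on, so the path is blocked at N.
Since every path is blocked, d-separation holds.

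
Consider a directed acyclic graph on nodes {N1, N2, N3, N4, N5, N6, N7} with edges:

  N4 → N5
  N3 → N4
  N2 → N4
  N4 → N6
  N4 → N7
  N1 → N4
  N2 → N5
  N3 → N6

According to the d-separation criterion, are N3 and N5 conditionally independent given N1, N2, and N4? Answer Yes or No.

We examine all 4 paths between N3 and N5:
Path 1: N3 → N4 → N5
  N4 is a chain here and N4 is conditioned on, so the path is blocked at N4.
Path 2: N3 → N4 ← N2 → N5
  N2 is a fork here and N2 is conditioned on, so the path is blocked at N2.
Path 3: N3 → N6 ← N4 → N5
  N6 is a collider here and neither N6 nor any of its descendants is conditioned on, so the collider stays closed — the path is blocked at N6.
Path 4: N3 → N6 ← N4 ← N2 → N5
  N6 is a collider here and neither N6 nor any of its descendants is conditioned on, so the collider stays closed — the path is blocked at N6.
All paths are blocked; N3 ⊥ N5 | {N1, N2, N4} holds.

Yes — N3 and N5 are d-separated given {N1, N2, N4}.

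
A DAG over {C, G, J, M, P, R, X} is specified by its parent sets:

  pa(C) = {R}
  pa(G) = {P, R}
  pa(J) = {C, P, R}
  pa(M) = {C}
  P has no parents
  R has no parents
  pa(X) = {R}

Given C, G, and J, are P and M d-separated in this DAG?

Yes

4 paths connect P and M; each must be blocked for d-separation to hold:
Path 1: P → J ← C → M
  C is a fork here and C is conditioned on, so the path is blocked at C.
Path 2: P → J ← R → C → M
  C is a chain here and C is conditioned on, so the path is blocked at C.
Path 3: P → G ← R → C → M
  C is a chain here and C is conditioned on, so the path is blocked at C.
Path 4: P → G ← R → J ← C → M
  C is a fork here and C is conditioned on, so the path is blocked at C.
Since every path is blocked, d-separation holds.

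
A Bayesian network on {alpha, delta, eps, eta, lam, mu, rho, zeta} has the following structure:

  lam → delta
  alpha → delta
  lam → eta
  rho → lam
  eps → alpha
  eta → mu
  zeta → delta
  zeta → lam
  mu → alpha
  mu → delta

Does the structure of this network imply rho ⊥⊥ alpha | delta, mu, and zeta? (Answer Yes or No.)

No

Enumerating the 6 paths from rho to alpha and testing each for blocking by {delta, mu, zeta}:
Path 1: rho → lam ← zeta → delta ← mu → alpha
  zeta is a fork here and zeta is conditioned on, so the path is blocked at zeta.
Path 2: rho → lam ← zeta → delta ← alpha
  zeta is a fork here and zeta is conditioned on, so the path is blocked at zeta.
Path 3: rho → lam → delta ← mu → alpha
  mu is a fork here and mu is conditioned on, so the path is blocked at mu.
Path 4: rho → lam → delta ← alpha
  lam is a chain and lam is not conditioned on; delta is a collider and delta is conditioned on, which opens it — no node blocks this path, so it is active.
Path 5: rho → lam → eta → mu → delta ← alpha
  mu is a chain here and mu is conditioned on, so the path is blocked at mu.
Path 6: rho → lam → eta → mu → alpha
  mu is a chain here and mu is conditioned on, so the path is blocked at mu.
At least one path is unblocked, so d-separation fails.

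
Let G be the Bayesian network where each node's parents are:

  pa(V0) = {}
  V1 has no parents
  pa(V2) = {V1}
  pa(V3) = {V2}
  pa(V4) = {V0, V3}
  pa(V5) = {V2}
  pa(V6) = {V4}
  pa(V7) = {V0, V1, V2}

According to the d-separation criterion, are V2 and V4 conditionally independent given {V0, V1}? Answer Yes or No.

No — V2 and V4 are not d-separated given {V0, V1}.

We examine all 3 paths between V2 and V4:
Path 1: V2 → V7 ← V0 → V4
  V7 is a collider here and neither V7 nor any of its descendants is conditioned on, so the collider stays closed — the path is blocked at V7.
Path 2: V2 ← V1 → V7 ← V0 → V4
  V1 is a fork here and V1 is conditioned on, so the path is blocked at V1.
Path 3: V2 → V3 → V4
  V3 is a chain and V3 is not conditioned on — no node blocks this path, so it is active.
Because an active path exists, V2 and V4 are not d-separated.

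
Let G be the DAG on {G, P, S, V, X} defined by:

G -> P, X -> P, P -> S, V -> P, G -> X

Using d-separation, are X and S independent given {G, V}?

No — X and S are not d-separated given {G, V}.

There are 2 undirected paths between X and S; checking each against the conditioning set {G, V}:
Path 1: X → P → S
  P is a chain and P is not conditioned on — no node blocks this path, so it is active.
Path 2: X ← G → P → S
  G is a fork here and G is conditioned on, so the path is blocked at G.
Since the path X → P → S is active, X and S are not d-separated given {G, V}.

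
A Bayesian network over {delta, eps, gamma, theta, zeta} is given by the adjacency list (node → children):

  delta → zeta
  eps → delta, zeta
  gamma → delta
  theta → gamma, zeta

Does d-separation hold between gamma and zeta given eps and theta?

Enumerating the 3 paths from gamma to zeta and testing each for blocking by {eps, theta}:
  1. gamma → delta → zeta — delta:chain[open] ⇒ active
  2. gamma → delta ← eps → zeta — delta:collider[blocks]; eps:fork[blocks] ⇒ blocked
  3. gamma ← theta → zeta — theta:fork[blocks] ⇒ blocked
Since the path gamma → delta → zeta is active, gamma and zeta are not d-separated given {eps, theta}.

No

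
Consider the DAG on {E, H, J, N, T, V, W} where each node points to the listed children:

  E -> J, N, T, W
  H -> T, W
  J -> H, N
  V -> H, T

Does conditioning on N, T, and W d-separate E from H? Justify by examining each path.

There are 5 undirected paths between E and H; checking each against the conditioning set {N, T, W}:
Path 1: E → N ← J → H
  N is a collider and N is conditioned on, which opens it; J is a fork and J is not conditioned on — no node blocks this path, so it is active.
Path 2: E → J → H
  J is a chain and J is not conditioned on — no node blocks this path, so it is active.
Path 3: E → T ← H
  T is a collider and T is conditioned on, which opens it — no node blocks this path, so it is active.
Path 4: E → T ← V → H
  T is a collider and T is conditioned on, which opens it; V is a fork and V is not conditioned on — no node blocks this path, so it is active.
Path 5: E → W ← H
  W is a collider and W is conditioned on, which opens it — no node blocks this path, so it is active.
Since the path E → N ← J → H is active, E and H are not d-separated given {N, T, W}.

No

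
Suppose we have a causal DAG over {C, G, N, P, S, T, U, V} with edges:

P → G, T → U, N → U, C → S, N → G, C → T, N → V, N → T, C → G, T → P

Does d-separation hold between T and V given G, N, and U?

We examine all 4 paths between T and V:
  1. T ← N → V — N:fork[blocks] ⇒ blocked
  2. T → U ← N → V — U:collider[open]; N:fork[blocks] ⇒ blocked
  3. T ← C → G ← N → V — C:fork[open]; G:collider[open]; N:fork[blocks] ⇒ blocked
  4. T → P → G ← N → V — P:chain[open]; G:collider[open]; N:fork[blocks] ⇒ blocked
All paths are blocked; T ⊥ V | {G, N, U} holds.

Yes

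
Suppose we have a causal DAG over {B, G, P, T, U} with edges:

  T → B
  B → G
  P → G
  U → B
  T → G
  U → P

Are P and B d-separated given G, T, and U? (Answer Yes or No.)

There are 3 undirected paths between P and B; checking each against the conditioning set {G, T, U}:
  1. P → G ← T → B — G:collider[open]; T:fork[blocks] ⇒ blocked
  2. P → G ← B — G:collider[open] ⇒ active
  3. P ← U → B — U:fork[blocks] ⇒ blocked
Because an active path exists, P and B are not d-separated.

No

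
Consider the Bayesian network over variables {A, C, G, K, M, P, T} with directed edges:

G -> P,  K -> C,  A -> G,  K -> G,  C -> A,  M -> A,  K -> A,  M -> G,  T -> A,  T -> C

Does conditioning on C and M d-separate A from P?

No

We examine all 5 paths between A and P:
  1. A ← T → C ← K → G → P — T:fork[open]; C:collider[open]; K:fork[open]; G:chain[open] ⇒ active
  2. A → G → P — G:chain[open] ⇒ active
  3. A ← M → G → P — M:fork[blocks]; G:chain[open] ⇒ blocked
  4. A ← C ← K → G → P — C:chain[blocks]; K:fork[open]; G:chain[open] ⇒ blocked
  5. A ← K → G → P — K:fork[open]; G:chain[open] ⇒ active
Since the path A ← T → C ← K → G → P is active, A and P are not d-separated given {C, M}.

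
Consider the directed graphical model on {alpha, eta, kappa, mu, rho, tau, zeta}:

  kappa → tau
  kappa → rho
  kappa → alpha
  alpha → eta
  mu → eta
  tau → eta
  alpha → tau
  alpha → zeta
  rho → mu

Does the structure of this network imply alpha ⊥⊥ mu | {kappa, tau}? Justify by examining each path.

6 paths connect alpha and mu; each must be blocked for d-separation to hold:
  1. alpha → eta ← mu — eta:collider[blocks] ⇒ blocked
  2. alpha → eta ← tau ← kappa → rho → mu — eta:collider[blocks]; tau:chain[blocks]; kappa:fork[blocks]; rho:chain[open] ⇒ blocked
  3. alpha → tau → eta ← mu — tau:chain[blocks]; eta:collider[blocks] ⇒ blocked
  4. alpha → tau ← kappa → rho → mu — tau:collider[open]; kappa:fork[blocks]; rho:chain[open] ⇒ blocked
  5. alpha ← kappa → rho → mu — kappa:fork[blocks]; rho:chain[open] ⇒ blocked
  6. alpha ← kappa → tau → eta ← mu — kappa:fork[blocks]; tau:chain[blocks]; eta:collider[blocks] ⇒ blocked
All paths are blocked; alpha ⊥ mu | {kappa, tau} holds.

Yes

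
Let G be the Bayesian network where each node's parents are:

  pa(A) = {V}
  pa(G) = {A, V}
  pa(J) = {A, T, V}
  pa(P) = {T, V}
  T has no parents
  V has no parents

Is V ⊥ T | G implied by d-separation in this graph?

4 paths connect V and T; each must be blocked for d-separation to hold:
  1. V → P ← T — P:collider[blocks] ⇒ blocked
  2. V → J ← T — J:collider[blocks] ⇒ blocked
  3. V → G ← A → J ← T — G:collider[open]; A:fork[open]; J:collider[blocks] ⇒ blocked
  4. V → A → J ← T — A:chain[open]; J:collider[blocks] ⇒ blocked
Every path is blocked, so V and T are d-separated given {G}.

Yes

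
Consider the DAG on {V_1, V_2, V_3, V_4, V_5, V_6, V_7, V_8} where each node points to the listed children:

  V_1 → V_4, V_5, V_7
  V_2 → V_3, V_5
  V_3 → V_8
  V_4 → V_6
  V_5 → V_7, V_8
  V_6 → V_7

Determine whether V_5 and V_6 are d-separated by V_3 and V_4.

Yes

We examine all 4 paths between V_5 and V_6:
  1. V_5 ← V_1 → V_7 ← V_6 — V_1:fork[open]; V_7:collider[blocks] ⇒ blocked
  2. V_5 ← V_1 → V_4 → V_6 — V_1:fork[open]; V_4:chain[blocks] ⇒ blocked
  3. V_5 → V_7 ← V_1 → V_4 → V_6 — V_7:collider[blocks]; V_1:fork[open]; V_4:chain[blocks] ⇒ blocked
  4. V_5 → V_7 ← V_6 — V_7:collider[blocks] ⇒ blocked
All paths are blocked; V_5 ⊥ V_6 | {V_3, V_4} holds.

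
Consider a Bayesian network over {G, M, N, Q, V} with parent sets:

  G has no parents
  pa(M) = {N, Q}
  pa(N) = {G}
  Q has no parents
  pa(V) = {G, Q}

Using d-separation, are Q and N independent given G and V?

Yes

Enumerating the 2 paths from Q to N and testing each for blocking by {G, V}:
  1. Q → M ← N — M:collider[blocks] ⇒ blocked
  2. Q → V ← G → N — V:collider[open]; G:fork[blocks] ⇒ blocked
All paths are blocked; Q ⊥ N | {G, V} holds.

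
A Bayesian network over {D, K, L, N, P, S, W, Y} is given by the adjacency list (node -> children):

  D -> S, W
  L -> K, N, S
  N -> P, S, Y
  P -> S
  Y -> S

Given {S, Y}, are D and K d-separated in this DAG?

No

We examine all 4 paths between D and K:
Path 1: D → S ← P ← N ← L → K
  S is a collider and S is conditioned on, which opens it; P is a chain and P is not conditioned on; N is a chain and N is not conditioned on; L is a fork and L is not conditioned on — no node blocks this path, so it is active.
Path 2: D → S ← Y ← N ← L → K
  Y is a chain here and Y is conditioned on, so the path is blocked at Y.
Path 3: D → S ← L → K
  S is a collider and S is conditioned on, which opens it; L is a fork and L is not conditioned on — no node blocks this path, so it is active.
Path 4: D → S ← N ← L → K
  S is a collider and S is conditioned on, which opens it; N is a chain and N is not conditioned on; L is a fork and L is not conditioned on — no node blocks this path, so it is active.
At least one path is unblocked, so d-separation fails.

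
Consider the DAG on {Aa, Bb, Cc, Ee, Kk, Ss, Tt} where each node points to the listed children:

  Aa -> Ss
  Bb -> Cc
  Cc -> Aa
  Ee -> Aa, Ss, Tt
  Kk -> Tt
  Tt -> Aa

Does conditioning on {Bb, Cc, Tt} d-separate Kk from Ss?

There are 4 undirected paths between Kk and Ss; checking each against the conditioning set {Bb, Cc, Tt}:
  1. Kk → Tt → Aa ← Ee → Ss — Tt:chain[blocks]; Aa:collider[blocks]; Ee:fork[open] ⇒ blocked
  2. Kk → Tt → Aa → Ss — Tt:chain[blocks]; Aa:chain[open] ⇒ blocked
  3. Kk → Tt ← Ee → Aa → Ss — Tt:collider[open]; Ee:fork[open]; Aa:chain[open] ⇒ active
  4. Kk → Tt ← Ee → Ss — Tt:collider[open]; Ee:fork[open] ⇒ active
Because an active path exists, Kk and Ss are not d-separated.

No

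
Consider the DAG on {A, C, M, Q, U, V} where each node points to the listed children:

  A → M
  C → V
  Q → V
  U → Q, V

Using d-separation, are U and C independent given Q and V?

2 paths connect U and C; each must be blocked for d-separation to hold:
  1. U → V ← C — V:collider[open] ⇒ active
  2. U → Q → V ← C — Q:chain[blocks]; V:collider[open] ⇒ blocked
Since the path U → V ← C is active, U and C are not d-separated given {Q, V}.

No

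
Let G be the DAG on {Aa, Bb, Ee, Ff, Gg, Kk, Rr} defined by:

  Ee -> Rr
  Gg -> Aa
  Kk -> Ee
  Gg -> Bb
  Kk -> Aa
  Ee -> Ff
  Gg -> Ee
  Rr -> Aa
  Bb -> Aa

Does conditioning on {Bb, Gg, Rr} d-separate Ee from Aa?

No — Ee and Aa are not d-separated given {Bb, Gg, Rr}.

We examine all 4 paths between Ee and Aa:
Path 1: Ee → Rr → Aa
  Rr is a chain here and Rr is conditioned on, so the path is blocked at Rr.
Path 2: Ee ← Gg → Bb → Aa
  Gg is a fork here and Gg is conditioned on, so the path is blocked at Gg.
Path 3: Ee ← Gg → Aa
  Gg is a fork here and Gg is conditioned on, so the path is blocked at Gg.
Path 4: Ee ← Kk → Aa
  Kk is a fork and Kk is not conditioned on — no node blocks this path, so it is active.
Since the path Ee ← Kk → Aa is active, Ee and Aa are not d-separated given {Bb, Gg, Rr}.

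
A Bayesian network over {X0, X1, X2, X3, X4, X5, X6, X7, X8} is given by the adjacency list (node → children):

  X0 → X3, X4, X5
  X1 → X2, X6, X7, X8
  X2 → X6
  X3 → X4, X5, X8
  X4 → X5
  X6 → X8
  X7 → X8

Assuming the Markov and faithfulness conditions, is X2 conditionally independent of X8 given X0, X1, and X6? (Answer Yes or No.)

6 paths connect X2 and X8; each must be blocked for d-separation to hold:
Path 1: X2 → X6 ← X1 → X7 → X8
  X1 is a fork here and X1 is conditioned on, so the path is blocked at X1.
Path 2: X2 → X6 ← X1 → X8
  X1 is a fork here and X1 is conditioned on, so the path is blocked at X1.
Path 3: X2 → X6 → X8
  X6 is a chain here and X6 is conditioned on, so the path is blocked at X6.
Path 4: X2 ← X1 → X6 → X8
  X1 is a fork here and X1 is conditioned on, so the path is blocked at X1.
Path 5: X2 ← X1 → X7 → X8
  X1 is a fork here and X1 is conditioned on, so the path is blocked at X1.
Path 6: X2 ← X1 → X8
  X1 is a fork here and X1 is conditioned on, so the path is blocked at X1.
Since every path is blocked, d-separation holds.

Yes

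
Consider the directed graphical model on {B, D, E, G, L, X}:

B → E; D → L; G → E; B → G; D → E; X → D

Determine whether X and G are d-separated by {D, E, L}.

We examine all 2 paths between X and G:
Path 1: X → D → E ← G
  D is a chain here and D is conditioned on, so the path is blocked at D.
Path 2: X → D → E ← B → G
  D is a chain here and D is conditioned on, so the path is blocked at D.
Every path is blocked, so X and G are d-separated given {D, E, L}.

Yes — X and G are d-separated given {D, E, L}.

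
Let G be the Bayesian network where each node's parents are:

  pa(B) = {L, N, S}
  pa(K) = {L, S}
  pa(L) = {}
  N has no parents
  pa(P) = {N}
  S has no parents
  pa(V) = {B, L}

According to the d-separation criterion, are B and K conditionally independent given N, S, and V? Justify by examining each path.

No — B and K are not d-separated given {N, S, V}.

There are 3 undirected paths between B and K; checking each against the conditioning set {N, S, V}:
Path 1: B → V ← L → K
  V is a collider and V is conditioned on, which opens it; L is a fork and L is not conditioned on — no node blocks this path, so it is active.
Path 2: B ← S → K
  S is a fork here and S is conditioned on, so the path is blocked at S.
Path 3: B ← L → K
  L is a fork and L is not conditioned on — no node blocks this path, so it is active.
Because an active path exists, B and K are not d-separated.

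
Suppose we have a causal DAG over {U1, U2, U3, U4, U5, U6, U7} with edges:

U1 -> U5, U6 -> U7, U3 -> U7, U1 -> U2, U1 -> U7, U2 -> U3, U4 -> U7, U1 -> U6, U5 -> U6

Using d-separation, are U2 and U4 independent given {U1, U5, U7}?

No

There are 4 undirected paths between U2 and U4; checking each against the conditioning set {U1, U5, U7}:
Path 1: U2 ← U1 → U7 ← U4
  U1 is a fork here and U1 is conditioned on, so the path is blocked at U1.
Path 2: U2 ← U1 → U5 → U6 → U7 ← U4
  U1 is a fork here and U1 is conditioned on, so the path is blocked at U1.
Path 3: U2 ← U1 → U6 → U7 ← U4
  U1 is a fork here and U1 is conditioned on, so the path is blocked at U1.
Path 4: U2 → U3 → U7 ← U4
  U3 is a chain and U3 is not conditioned on; U7 is a collider and U7 is conditioned on, which opens it — no node blocks this path, so it is active.
Since the path U2 → U3 → U7 ← U4 is active, U2 and U4 are not d-separated given {U1, U5, U7}.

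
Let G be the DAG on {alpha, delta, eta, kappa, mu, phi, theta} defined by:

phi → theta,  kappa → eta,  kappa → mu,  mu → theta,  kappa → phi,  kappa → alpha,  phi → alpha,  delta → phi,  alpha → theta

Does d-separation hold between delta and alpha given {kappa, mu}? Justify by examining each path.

5 paths connect delta and alpha; each must be blocked for d-separation to hold:
Path 1: delta → phi → alpha
  phi is a chain and phi is not conditioned on — no node blocks this path, so it is active.
Path 2: delta → phi → theta ← alpha
  theta is a collider here and neither theta nor any of its descendants is conditioned on, so the collider stays closed — the path is blocked at theta.
Path 3: delta → phi → theta ← mu ← kappa → alpha
  theta is a collider here and neither theta nor any of its descendants is conditioned on, so the collider stays closed — the path is blocked at theta.
Path 4: delta → phi ← kappa → alpha
  phi is a collider here and neither phi nor any of its descendants is conditioned on, so the collider stays closed — the path is blocked at phi.
Path 5: delta → phi ← kappa → mu → theta ← alpha
  phi is a collider here and neither phi nor any of its descendants is conditioned on, so the collider stays closed — the path is blocked at phi.
Since the path delta → phi → alpha is active, delta and alpha are not d-separated given {kappa, mu}.

No — delta and alpha are not d-separated given {kappa, mu}.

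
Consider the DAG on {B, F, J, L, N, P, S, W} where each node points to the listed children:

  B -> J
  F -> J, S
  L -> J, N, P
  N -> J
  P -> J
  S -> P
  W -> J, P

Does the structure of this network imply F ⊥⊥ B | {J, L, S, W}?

We examine all 5 paths between F and B:
Path 1: F → J ← B
  J is a collider and J is conditioned on, which opens it — no node blocks this path, so it is active.
Path 2: F → S → P → J ← B
  S is a chain here and S is conditioned on, so the path is blocked at S.
Path 3: F → S → P ← L → J ← B
  S is a chain here and S is conditioned on, so the path is blocked at S.
Path 4: F → S → P ← L → N → J ← B
  S is a chain here and S is conditioned on, so the path is blocked at S.
Path 5: F → S → P ← W → J ← B
  S is a chain here and S is conditioned on, so the path is blocked at S.
Since the path F → J ← B is active, F and B are not d-separated given {J, L, S, W}.

No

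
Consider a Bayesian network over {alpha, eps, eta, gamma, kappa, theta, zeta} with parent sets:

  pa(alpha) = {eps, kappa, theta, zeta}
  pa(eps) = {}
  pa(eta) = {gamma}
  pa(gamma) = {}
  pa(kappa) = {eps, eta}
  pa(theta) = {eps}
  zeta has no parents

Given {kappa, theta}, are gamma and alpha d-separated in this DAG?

No

3 paths connect gamma and alpha; each must be blocked for d-separation to hold:
Path 1: gamma → eta → kappa → alpha
  kappa is a chain here and kappa is conditioned on, so the path is blocked at kappa.
Path 2: gamma → eta → kappa ← eps → alpha
  eta is a chain and eta is not conditioned on; kappa is a collider and kappa is conditioned on, which opens it; eps is a fork and eps is not conditioned on — no node blocks this path, so it is active.
Path 3: gamma → eta → kappa ← eps → theta → alpha
  theta is a chain here and theta is conditioned on, so the path is blocked at theta.
Because an active path exists, gamma and alpha are not d-separated.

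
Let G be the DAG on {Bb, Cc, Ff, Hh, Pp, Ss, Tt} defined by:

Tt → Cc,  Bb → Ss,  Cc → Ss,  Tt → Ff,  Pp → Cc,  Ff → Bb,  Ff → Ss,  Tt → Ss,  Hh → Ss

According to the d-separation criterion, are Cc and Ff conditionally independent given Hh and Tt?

Yes

6 paths connect Cc and Ff; each must be blocked for d-separation to hold:
Path 1: Cc → Ss ← Ff
  Ss is a collider here and neither Ss nor any of its descendants is conditioned on, so the collider stays closed — the path is blocked at Ss.
Path 2: Cc → Ss ← Bb ← Ff
  Ss is a collider here and neither Ss nor any of its descendants is conditioned on, so the collider stays closed — the path is blocked at Ss.
Path 3: Cc → Ss ← Tt → Ff
  Ss is a collider here and neither Ss nor any of its descendants is conditioned on, so the collider stays closed — the path is blocked at Ss.
Path 4: Cc ← Tt → Ff
  Tt is a fork here and Tt is conditioned on, so the path is blocked at Tt.
Path 5: Cc ← Tt → Ss ← Ff
  Tt is a fork here and Tt is conditioned on, so the path is blocked at Tt.
Path 6: Cc ← Tt → Ss ← Bb ← Ff
  Tt is a fork here and Tt is conditioned on, so the path is blocked at Tt.
Since every path is blocked, d-separation holds.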